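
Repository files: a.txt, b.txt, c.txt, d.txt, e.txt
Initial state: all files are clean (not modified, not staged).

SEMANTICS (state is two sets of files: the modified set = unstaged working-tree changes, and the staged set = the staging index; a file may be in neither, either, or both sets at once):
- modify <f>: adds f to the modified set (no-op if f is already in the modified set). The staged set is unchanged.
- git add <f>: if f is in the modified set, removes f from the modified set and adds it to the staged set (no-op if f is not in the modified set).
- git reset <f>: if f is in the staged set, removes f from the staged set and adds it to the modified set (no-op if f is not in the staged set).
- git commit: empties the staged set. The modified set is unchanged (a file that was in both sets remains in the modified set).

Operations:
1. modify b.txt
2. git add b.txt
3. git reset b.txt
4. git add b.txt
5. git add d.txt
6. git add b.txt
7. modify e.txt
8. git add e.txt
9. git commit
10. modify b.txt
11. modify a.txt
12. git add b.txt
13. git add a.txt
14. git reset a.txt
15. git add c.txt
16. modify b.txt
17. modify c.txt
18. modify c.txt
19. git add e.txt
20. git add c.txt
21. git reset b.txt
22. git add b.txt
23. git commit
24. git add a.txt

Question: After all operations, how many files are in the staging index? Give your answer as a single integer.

Answer: 1

Derivation:
After op 1 (modify b.txt): modified={b.txt} staged={none}
After op 2 (git add b.txt): modified={none} staged={b.txt}
After op 3 (git reset b.txt): modified={b.txt} staged={none}
After op 4 (git add b.txt): modified={none} staged={b.txt}
After op 5 (git add d.txt): modified={none} staged={b.txt}
After op 6 (git add b.txt): modified={none} staged={b.txt}
After op 7 (modify e.txt): modified={e.txt} staged={b.txt}
After op 8 (git add e.txt): modified={none} staged={b.txt, e.txt}
After op 9 (git commit): modified={none} staged={none}
After op 10 (modify b.txt): modified={b.txt} staged={none}
After op 11 (modify a.txt): modified={a.txt, b.txt} staged={none}
After op 12 (git add b.txt): modified={a.txt} staged={b.txt}
After op 13 (git add a.txt): modified={none} staged={a.txt, b.txt}
After op 14 (git reset a.txt): modified={a.txt} staged={b.txt}
After op 15 (git add c.txt): modified={a.txt} staged={b.txt}
After op 16 (modify b.txt): modified={a.txt, b.txt} staged={b.txt}
After op 17 (modify c.txt): modified={a.txt, b.txt, c.txt} staged={b.txt}
After op 18 (modify c.txt): modified={a.txt, b.txt, c.txt} staged={b.txt}
After op 19 (git add e.txt): modified={a.txt, b.txt, c.txt} staged={b.txt}
After op 20 (git add c.txt): modified={a.txt, b.txt} staged={b.txt, c.txt}
After op 21 (git reset b.txt): modified={a.txt, b.txt} staged={c.txt}
After op 22 (git add b.txt): modified={a.txt} staged={b.txt, c.txt}
After op 23 (git commit): modified={a.txt} staged={none}
After op 24 (git add a.txt): modified={none} staged={a.txt}
Final staged set: {a.txt} -> count=1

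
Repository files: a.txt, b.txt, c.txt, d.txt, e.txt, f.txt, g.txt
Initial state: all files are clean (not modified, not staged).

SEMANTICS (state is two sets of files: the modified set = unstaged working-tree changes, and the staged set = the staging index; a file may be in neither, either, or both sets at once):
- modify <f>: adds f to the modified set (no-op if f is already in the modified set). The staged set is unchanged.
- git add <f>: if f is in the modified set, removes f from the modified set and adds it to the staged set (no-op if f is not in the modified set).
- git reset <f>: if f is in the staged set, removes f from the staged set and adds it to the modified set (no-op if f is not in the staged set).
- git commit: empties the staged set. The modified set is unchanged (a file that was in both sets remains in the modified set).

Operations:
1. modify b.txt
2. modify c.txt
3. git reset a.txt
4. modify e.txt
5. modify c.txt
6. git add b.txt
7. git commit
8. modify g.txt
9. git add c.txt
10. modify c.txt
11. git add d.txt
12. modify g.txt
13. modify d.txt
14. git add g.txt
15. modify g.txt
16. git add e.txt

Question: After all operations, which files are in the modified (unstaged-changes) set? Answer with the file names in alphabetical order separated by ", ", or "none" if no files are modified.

After op 1 (modify b.txt): modified={b.txt} staged={none}
After op 2 (modify c.txt): modified={b.txt, c.txt} staged={none}
After op 3 (git reset a.txt): modified={b.txt, c.txt} staged={none}
After op 4 (modify e.txt): modified={b.txt, c.txt, e.txt} staged={none}
After op 5 (modify c.txt): modified={b.txt, c.txt, e.txt} staged={none}
After op 6 (git add b.txt): modified={c.txt, e.txt} staged={b.txt}
After op 7 (git commit): modified={c.txt, e.txt} staged={none}
After op 8 (modify g.txt): modified={c.txt, e.txt, g.txt} staged={none}
After op 9 (git add c.txt): modified={e.txt, g.txt} staged={c.txt}
After op 10 (modify c.txt): modified={c.txt, e.txt, g.txt} staged={c.txt}
After op 11 (git add d.txt): modified={c.txt, e.txt, g.txt} staged={c.txt}
After op 12 (modify g.txt): modified={c.txt, e.txt, g.txt} staged={c.txt}
After op 13 (modify d.txt): modified={c.txt, d.txt, e.txt, g.txt} staged={c.txt}
After op 14 (git add g.txt): modified={c.txt, d.txt, e.txt} staged={c.txt, g.txt}
After op 15 (modify g.txt): modified={c.txt, d.txt, e.txt, g.txt} staged={c.txt, g.txt}
After op 16 (git add e.txt): modified={c.txt, d.txt, g.txt} staged={c.txt, e.txt, g.txt}

Answer: c.txt, d.txt, g.txt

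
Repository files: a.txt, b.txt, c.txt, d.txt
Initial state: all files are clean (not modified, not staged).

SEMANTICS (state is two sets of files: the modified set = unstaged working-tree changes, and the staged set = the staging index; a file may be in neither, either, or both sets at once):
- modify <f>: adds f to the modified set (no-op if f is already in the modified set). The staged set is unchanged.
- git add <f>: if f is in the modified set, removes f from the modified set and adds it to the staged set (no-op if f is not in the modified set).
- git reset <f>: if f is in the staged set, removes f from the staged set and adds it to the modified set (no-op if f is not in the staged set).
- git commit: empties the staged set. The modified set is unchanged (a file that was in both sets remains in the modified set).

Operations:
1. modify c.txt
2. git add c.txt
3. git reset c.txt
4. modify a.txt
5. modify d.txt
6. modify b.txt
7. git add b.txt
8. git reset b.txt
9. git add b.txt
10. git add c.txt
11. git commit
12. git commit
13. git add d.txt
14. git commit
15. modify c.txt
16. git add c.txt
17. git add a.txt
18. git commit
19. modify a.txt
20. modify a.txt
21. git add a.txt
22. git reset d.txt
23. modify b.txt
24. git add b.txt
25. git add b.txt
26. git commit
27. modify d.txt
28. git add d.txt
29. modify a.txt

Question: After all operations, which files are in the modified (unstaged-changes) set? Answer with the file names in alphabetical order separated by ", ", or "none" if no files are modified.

Answer: a.txt

Derivation:
After op 1 (modify c.txt): modified={c.txt} staged={none}
After op 2 (git add c.txt): modified={none} staged={c.txt}
After op 3 (git reset c.txt): modified={c.txt} staged={none}
After op 4 (modify a.txt): modified={a.txt, c.txt} staged={none}
After op 5 (modify d.txt): modified={a.txt, c.txt, d.txt} staged={none}
After op 6 (modify b.txt): modified={a.txt, b.txt, c.txt, d.txt} staged={none}
After op 7 (git add b.txt): modified={a.txt, c.txt, d.txt} staged={b.txt}
After op 8 (git reset b.txt): modified={a.txt, b.txt, c.txt, d.txt} staged={none}
After op 9 (git add b.txt): modified={a.txt, c.txt, d.txt} staged={b.txt}
After op 10 (git add c.txt): modified={a.txt, d.txt} staged={b.txt, c.txt}
After op 11 (git commit): modified={a.txt, d.txt} staged={none}
After op 12 (git commit): modified={a.txt, d.txt} staged={none}
After op 13 (git add d.txt): modified={a.txt} staged={d.txt}
After op 14 (git commit): modified={a.txt} staged={none}
After op 15 (modify c.txt): modified={a.txt, c.txt} staged={none}
After op 16 (git add c.txt): modified={a.txt} staged={c.txt}
After op 17 (git add a.txt): modified={none} staged={a.txt, c.txt}
After op 18 (git commit): modified={none} staged={none}
After op 19 (modify a.txt): modified={a.txt} staged={none}
After op 20 (modify a.txt): modified={a.txt} staged={none}
After op 21 (git add a.txt): modified={none} staged={a.txt}
After op 22 (git reset d.txt): modified={none} staged={a.txt}
After op 23 (modify b.txt): modified={b.txt} staged={a.txt}
After op 24 (git add b.txt): modified={none} staged={a.txt, b.txt}
After op 25 (git add b.txt): modified={none} staged={a.txt, b.txt}
After op 26 (git commit): modified={none} staged={none}
After op 27 (modify d.txt): modified={d.txt} staged={none}
After op 28 (git add d.txt): modified={none} staged={d.txt}
After op 29 (modify a.txt): modified={a.txt} staged={d.txt}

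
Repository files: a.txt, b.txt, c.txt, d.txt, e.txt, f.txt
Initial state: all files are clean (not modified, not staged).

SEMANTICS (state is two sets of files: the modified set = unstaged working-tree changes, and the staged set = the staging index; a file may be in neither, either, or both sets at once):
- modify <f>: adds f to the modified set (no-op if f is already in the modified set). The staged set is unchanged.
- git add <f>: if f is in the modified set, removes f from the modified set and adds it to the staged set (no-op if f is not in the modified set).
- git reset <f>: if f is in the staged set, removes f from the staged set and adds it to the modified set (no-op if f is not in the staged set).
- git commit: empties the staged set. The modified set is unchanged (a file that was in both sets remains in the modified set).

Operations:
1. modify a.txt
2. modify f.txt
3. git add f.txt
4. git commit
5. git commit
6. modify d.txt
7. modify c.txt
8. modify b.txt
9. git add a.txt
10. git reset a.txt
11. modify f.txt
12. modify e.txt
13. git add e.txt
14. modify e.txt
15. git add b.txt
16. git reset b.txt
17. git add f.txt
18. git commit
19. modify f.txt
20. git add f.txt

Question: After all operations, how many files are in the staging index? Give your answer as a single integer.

Answer: 1

Derivation:
After op 1 (modify a.txt): modified={a.txt} staged={none}
After op 2 (modify f.txt): modified={a.txt, f.txt} staged={none}
After op 3 (git add f.txt): modified={a.txt} staged={f.txt}
After op 4 (git commit): modified={a.txt} staged={none}
After op 5 (git commit): modified={a.txt} staged={none}
After op 6 (modify d.txt): modified={a.txt, d.txt} staged={none}
After op 7 (modify c.txt): modified={a.txt, c.txt, d.txt} staged={none}
After op 8 (modify b.txt): modified={a.txt, b.txt, c.txt, d.txt} staged={none}
After op 9 (git add a.txt): modified={b.txt, c.txt, d.txt} staged={a.txt}
After op 10 (git reset a.txt): modified={a.txt, b.txt, c.txt, d.txt} staged={none}
After op 11 (modify f.txt): modified={a.txt, b.txt, c.txt, d.txt, f.txt} staged={none}
After op 12 (modify e.txt): modified={a.txt, b.txt, c.txt, d.txt, e.txt, f.txt} staged={none}
After op 13 (git add e.txt): modified={a.txt, b.txt, c.txt, d.txt, f.txt} staged={e.txt}
After op 14 (modify e.txt): modified={a.txt, b.txt, c.txt, d.txt, e.txt, f.txt} staged={e.txt}
After op 15 (git add b.txt): modified={a.txt, c.txt, d.txt, e.txt, f.txt} staged={b.txt, e.txt}
After op 16 (git reset b.txt): modified={a.txt, b.txt, c.txt, d.txt, e.txt, f.txt} staged={e.txt}
After op 17 (git add f.txt): modified={a.txt, b.txt, c.txt, d.txt, e.txt} staged={e.txt, f.txt}
After op 18 (git commit): modified={a.txt, b.txt, c.txt, d.txt, e.txt} staged={none}
After op 19 (modify f.txt): modified={a.txt, b.txt, c.txt, d.txt, e.txt, f.txt} staged={none}
After op 20 (git add f.txt): modified={a.txt, b.txt, c.txt, d.txt, e.txt} staged={f.txt}
Final staged set: {f.txt} -> count=1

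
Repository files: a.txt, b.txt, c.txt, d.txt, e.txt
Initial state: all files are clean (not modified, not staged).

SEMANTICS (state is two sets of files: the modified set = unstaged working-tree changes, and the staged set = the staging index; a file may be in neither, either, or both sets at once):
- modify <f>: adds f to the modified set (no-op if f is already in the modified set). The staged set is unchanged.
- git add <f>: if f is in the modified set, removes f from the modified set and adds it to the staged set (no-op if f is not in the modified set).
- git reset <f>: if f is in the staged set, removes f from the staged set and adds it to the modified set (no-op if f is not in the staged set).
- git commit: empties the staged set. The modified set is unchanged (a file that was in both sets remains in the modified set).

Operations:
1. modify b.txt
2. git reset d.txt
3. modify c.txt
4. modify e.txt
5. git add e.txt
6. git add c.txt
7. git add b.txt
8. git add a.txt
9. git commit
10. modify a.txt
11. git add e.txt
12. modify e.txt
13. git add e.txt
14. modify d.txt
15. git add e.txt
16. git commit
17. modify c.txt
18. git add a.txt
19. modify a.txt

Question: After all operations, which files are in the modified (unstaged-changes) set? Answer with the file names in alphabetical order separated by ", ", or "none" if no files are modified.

After op 1 (modify b.txt): modified={b.txt} staged={none}
After op 2 (git reset d.txt): modified={b.txt} staged={none}
After op 3 (modify c.txt): modified={b.txt, c.txt} staged={none}
After op 4 (modify e.txt): modified={b.txt, c.txt, e.txt} staged={none}
After op 5 (git add e.txt): modified={b.txt, c.txt} staged={e.txt}
After op 6 (git add c.txt): modified={b.txt} staged={c.txt, e.txt}
After op 7 (git add b.txt): modified={none} staged={b.txt, c.txt, e.txt}
After op 8 (git add a.txt): modified={none} staged={b.txt, c.txt, e.txt}
After op 9 (git commit): modified={none} staged={none}
After op 10 (modify a.txt): modified={a.txt} staged={none}
After op 11 (git add e.txt): modified={a.txt} staged={none}
After op 12 (modify e.txt): modified={a.txt, e.txt} staged={none}
After op 13 (git add e.txt): modified={a.txt} staged={e.txt}
After op 14 (modify d.txt): modified={a.txt, d.txt} staged={e.txt}
After op 15 (git add e.txt): modified={a.txt, d.txt} staged={e.txt}
After op 16 (git commit): modified={a.txt, d.txt} staged={none}
After op 17 (modify c.txt): modified={a.txt, c.txt, d.txt} staged={none}
After op 18 (git add a.txt): modified={c.txt, d.txt} staged={a.txt}
After op 19 (modify a.txt): modified={a.txt, c.txt, d.txt} staged={a.txt}

Answer: a.txt, c.txt, d.txt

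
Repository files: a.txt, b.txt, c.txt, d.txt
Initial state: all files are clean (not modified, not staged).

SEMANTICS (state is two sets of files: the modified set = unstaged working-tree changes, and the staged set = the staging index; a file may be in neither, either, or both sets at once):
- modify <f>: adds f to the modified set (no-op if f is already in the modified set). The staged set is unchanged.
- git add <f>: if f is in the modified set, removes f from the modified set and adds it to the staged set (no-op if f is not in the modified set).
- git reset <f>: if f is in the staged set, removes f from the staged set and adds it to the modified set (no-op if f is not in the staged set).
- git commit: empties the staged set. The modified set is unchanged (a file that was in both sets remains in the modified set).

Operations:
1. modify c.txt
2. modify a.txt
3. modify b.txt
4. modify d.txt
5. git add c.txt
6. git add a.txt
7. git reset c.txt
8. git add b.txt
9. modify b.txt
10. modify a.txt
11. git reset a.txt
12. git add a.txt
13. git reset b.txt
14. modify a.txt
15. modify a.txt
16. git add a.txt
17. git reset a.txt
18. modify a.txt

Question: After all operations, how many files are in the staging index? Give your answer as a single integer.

Answer: 0

Derivation:
After op 1 (modify c.txt): modified={c.txt} staged={none}
After op 2 (modify a.txt): modified={a.txt, c.txt} staged={none}
After op 3 (modify b.txt): modified={a.txt, b.txt, c.txt} staged={none}
After op 4 (modify d.txt): modified={a.txt, b.txt, c.txt, d.txt} staged={none}
After op 5 (git add c.txt): modified={a.txt, b.txt, d.txt} staged={c.txt}
After op 6 (git add a.txt): modified={b.txt, d.txt} staged={a.txt, c.txt}
After op 7 (git reset c.txt): modified={b.txt, c.txt, d.txt} staged={a.txt}
After op 8 (git add b.txt): modified={c.txt, d.txt} staged={a.txt, b.txt}
After op 9 (modify b.txt): modified={b.txt, c.txt, d.txt} staged={a.txt, b.txt}
After op 10 (modify a.txt): modified={a.txt, b.txt, c.txt, d.txt} staged={a.txt, b.txt}
After op 11 (git reset a.txt): modified={a.txt, b.txt, c.txt, d.txt} staged={b.txt}
After op 12 (git add a.txt): modified={b.txt, c.txt, d.txt} staged={a.txt, b.txt}
After op 13 (git reset b.txt): modified={b.txt, c.txt, d.txt} staged={a.txt}
After op 14 (modify a.txt): modified={a.txt, b.txt, c.txt, d.txt} staged={a.txt}
After op 15 (modify a.txt): modified={a.txt, b.txt, c.txt, d.txt} staged={a.txt}
After op 16 (git add a.txt): modified={b.txt, c.txt, d.txt} staged={a.txt}
After op 17 (git reset a.txt): modified={a.txt, b.txt, c.txt, d.txt} staged={none}
After op 18 (modify a.txt): modified={a.txt, b.txt, c.txt, d.txt} staged={none}
Final staged set: {none} -> count=0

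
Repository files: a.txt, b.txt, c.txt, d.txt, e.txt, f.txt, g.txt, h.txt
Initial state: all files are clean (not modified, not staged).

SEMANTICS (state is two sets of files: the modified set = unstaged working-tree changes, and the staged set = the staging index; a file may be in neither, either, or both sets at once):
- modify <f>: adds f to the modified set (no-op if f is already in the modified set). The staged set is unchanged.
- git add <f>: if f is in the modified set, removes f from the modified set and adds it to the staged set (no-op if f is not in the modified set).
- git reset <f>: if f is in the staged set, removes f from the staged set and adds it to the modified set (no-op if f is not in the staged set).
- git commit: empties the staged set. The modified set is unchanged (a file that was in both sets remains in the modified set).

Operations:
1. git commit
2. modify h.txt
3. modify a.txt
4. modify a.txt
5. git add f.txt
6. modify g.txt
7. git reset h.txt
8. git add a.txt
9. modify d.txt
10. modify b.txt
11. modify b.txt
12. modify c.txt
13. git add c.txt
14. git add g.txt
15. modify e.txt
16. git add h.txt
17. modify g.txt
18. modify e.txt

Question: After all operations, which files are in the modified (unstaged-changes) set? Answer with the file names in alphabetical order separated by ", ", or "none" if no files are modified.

After op 1 (git commit): modified={none} staged={none}
After op 2 (modify h.txt): modified={h.txt} staged={none}
After op 3 (modify a.txt): modified={a.txt, h.txt} staged={none}
After op 4 (modify a.txt): modified={a.txt, h.txt} staged={none}
After op 5 (git add f.txt): modified={a.txt, h.txt} staged={none}
After op 6 (modify g.txt): modified={a.txt, g.txt, h.txt} staged={none}
After op 7 (git reset h.txt): modified={a.txt, g.txt, h.txt} staged={none}
After op 8 (git add a.txt): modified={g.txt, h.txt} staged={a.txt}
After op 9 (modify d.txt): modified={d.txt, g.txt, h.txt} staged={a.txt}
After op 10 (modify b.txt): modified={b.txt, d.txt, g.txt, h.txt} staged={a.txt}
After op 11 (modify b.txt): modified={b.txt, d.txt, g.txt, h.txt} staged={a.txt}
After op 12 (modify c.txt): modified={b.txt, c.txt, d.txt, g.txt, h.txt} staged={a.txt}
After op 13 (git add c.txt): modified={b.txt, d.txt, g.txt, h.txt} staged={a.txt, c.txt}
After op 14 (git add g.txt): modified={b.txt, d.txt, h.txt} staged={a.txt, c.txt, g.txt}
After op 15 (modify e.txt): modified={b.txt, d.txt, e.txt, h.txt} staged={a.txt, c.txt, g.txt}
After op 16 (git add h.txt): modified={b.txt, d.txt, e.txt} staged={a.txt, c.txt, g.txt, h.txt}
After op 17 (modify g.txt): modified={b.txt, d.txt, e.txt, g.txt} staged={a.txt, c.txt, g.txt, h.txt}
After op 18 (modify e.txt): modified={b.txt, d.txt, e.txt, g.txt} staged={a.txt, c.txt, g.txt, h.txt}

Answer: b.txt, d.txt, e.txt, g.txt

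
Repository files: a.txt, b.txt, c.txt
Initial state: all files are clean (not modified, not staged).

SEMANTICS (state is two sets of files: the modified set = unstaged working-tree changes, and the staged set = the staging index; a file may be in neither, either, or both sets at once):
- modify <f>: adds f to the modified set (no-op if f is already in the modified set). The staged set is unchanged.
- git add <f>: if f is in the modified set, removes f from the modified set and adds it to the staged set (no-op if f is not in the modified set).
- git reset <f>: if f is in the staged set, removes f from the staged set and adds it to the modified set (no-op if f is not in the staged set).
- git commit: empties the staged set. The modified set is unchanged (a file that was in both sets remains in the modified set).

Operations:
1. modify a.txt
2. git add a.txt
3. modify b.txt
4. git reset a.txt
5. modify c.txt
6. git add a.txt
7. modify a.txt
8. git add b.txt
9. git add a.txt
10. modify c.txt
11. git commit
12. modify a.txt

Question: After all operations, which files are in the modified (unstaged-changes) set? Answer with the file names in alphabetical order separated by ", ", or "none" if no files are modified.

After op 1 (modify a.txt): modified={a.txt} staged={none}
After op 2 (git add a.txt): modified={none} staged={a.txt}
After op 3 (modify b.txt): modified={b.txt} staged={a.txt}
After op 4 (git reset a.txt): modified={a.txt, b.txt} staged={none}
After op 5 (modify c.txt): modified={a.txt, b.txt, c.txt} staged={none}
After op 6 (git add a.txt): modified={b.txt, c.txt} staged={a.txt}
After op 7 (modify a.txt): modified={a.txt, b.txt, c.txt} staged={a.txt}
After op 8 (git add b.txt): modified={a.txt, c.txt} staged={a.txt, b.txt}
After op 9 (git add a.txt): modified={c.txt} staged={a.txt, b.txt}
After op 10 (modify c.txt): modified={c.txt} staged={a.txt, b.txt}
After op 11 (git commit): modified={c.txt} staged={none}
After op 12 (modify a.txt): modified={a.txt, c.txt} staged={none}

Answer: a.txt, c.txt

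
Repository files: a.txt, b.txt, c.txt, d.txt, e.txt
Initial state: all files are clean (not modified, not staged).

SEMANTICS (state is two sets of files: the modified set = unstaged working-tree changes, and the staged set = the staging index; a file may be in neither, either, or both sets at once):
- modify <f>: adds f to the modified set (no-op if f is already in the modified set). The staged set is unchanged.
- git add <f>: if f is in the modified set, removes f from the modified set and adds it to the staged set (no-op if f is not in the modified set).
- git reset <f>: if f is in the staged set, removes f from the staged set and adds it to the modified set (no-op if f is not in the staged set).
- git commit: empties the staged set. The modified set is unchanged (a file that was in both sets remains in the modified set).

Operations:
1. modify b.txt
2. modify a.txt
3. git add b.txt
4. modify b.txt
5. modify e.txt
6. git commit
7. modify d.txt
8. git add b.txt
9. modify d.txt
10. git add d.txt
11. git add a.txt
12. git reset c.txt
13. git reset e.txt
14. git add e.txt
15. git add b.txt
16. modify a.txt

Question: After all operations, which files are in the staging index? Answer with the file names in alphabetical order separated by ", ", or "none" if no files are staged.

Answer: a.txt, b.txt, d.txt, e.txt

Derivation:
After op 1 (modify b.txt): modified={b.txt} staged={none}
After op 2 (modify a.txt): modified={a.txt, b.txt} staged={none}
After op 3 (git add b.txt): modified={a.txt} staged={b.txt}
After op 4 (modify b.txt): modified={a.txt, b.txt} staged={b.txt}
After op 5 (modify e.txt): modified={a.txt, b.txt, e.txt} staged={b.txt}
After op 6 (git commit): modified={a.txt, b.txt, e.txt} staged={none}
After op 7 (modify d.txt): modified={a.txt, b.txt, d.txt, e.txt} staged={none}
After op 8 (git add b.txt): modified={a.txt, d.txt, e.txt} staged={b.txt}
After op 9 (modify d.txt): modified={a.txt, d.txt, e.txt} staged={b.txt}
After op 10 (git add d.txt): modified={a.txt, e.txt} staged={b.txt, d.txt}
After op 11 (git add a.txt): modified={e.txt} staged={a.txt, b.txt, d.txt}
After op 12 (git reset c.txt): modified={e.txt} staged={a.txt, b.txt, d.txt}
After op 13 (git reset e.txt): modified={e.txt} staged={a.txt, b.txt, d.txt}
After op 14 (git add e.txt): modified={none} staged={a.txt, b.txt, d.txt, e.txt}
After op 15 (git add b.txt): modified={none} staged={a.txt, b.txt, d.txt, e.txt}
After op 16 (modify a.txt): modified={a.txt} staged={a.txt, b.txt, d.txt, e.txt}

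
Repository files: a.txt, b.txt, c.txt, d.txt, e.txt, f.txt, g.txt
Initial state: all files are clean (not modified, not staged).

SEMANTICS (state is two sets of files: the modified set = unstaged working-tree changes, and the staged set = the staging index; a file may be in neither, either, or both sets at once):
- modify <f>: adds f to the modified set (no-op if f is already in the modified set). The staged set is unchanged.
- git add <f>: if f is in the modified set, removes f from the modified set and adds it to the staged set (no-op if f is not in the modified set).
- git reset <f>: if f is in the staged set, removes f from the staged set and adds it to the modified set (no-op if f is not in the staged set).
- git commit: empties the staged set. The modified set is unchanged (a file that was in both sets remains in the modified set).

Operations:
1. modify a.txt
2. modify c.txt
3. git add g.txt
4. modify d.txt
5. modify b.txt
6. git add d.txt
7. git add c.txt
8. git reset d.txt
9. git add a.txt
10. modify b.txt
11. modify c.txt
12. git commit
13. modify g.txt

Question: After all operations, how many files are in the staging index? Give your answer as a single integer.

Answer: 0

Derivation:
After op 1 (modify a.txt): modified={a.txt} staged={none}
After op 2 (modify c.txt): modified={a.txt, c.txt} staged={none}
After op 3 (git add g.txt): modified={a.txt, c.txt} staged={none}
After op 4 (modify d.txt): modified={a.txt, c.txt, d.txt} staged={none}
After op 5 (modify b.txt): modified={a.txt, b.txt, c.txt, d.txt} staged={none}
After op 6 (git add d.txt): modified={a.txt, b.txt, c.txt} staged={d.txt}
After op 7 (git add c.txt): modified={a.txt, b.txt} staged={c.txt, d.txt}
After op 8 (git reset d.txt): modified={a.txt, b.txt, d.txt} staged={c.txt}
After op 9 (git add a.txt): modified={b.txt, d.txt} staged={a.txt, c.txt}
After op 10 (modify b.txt): modified={b.txt, d.txt} staged={a.txt, c.txt}
After op 11 (modify c.txt): modified={b.txt, c.txt, d.txt} staged={a.txt, c.txt}
After op 12 (git commit): modified={b.txt, c.txt, d.txt} staged={none}
After op 13 (modify g.txt): modified={b.txt, c.txt, d.txt, g.txt} staged={none}
Final staged set: {none} -> count=0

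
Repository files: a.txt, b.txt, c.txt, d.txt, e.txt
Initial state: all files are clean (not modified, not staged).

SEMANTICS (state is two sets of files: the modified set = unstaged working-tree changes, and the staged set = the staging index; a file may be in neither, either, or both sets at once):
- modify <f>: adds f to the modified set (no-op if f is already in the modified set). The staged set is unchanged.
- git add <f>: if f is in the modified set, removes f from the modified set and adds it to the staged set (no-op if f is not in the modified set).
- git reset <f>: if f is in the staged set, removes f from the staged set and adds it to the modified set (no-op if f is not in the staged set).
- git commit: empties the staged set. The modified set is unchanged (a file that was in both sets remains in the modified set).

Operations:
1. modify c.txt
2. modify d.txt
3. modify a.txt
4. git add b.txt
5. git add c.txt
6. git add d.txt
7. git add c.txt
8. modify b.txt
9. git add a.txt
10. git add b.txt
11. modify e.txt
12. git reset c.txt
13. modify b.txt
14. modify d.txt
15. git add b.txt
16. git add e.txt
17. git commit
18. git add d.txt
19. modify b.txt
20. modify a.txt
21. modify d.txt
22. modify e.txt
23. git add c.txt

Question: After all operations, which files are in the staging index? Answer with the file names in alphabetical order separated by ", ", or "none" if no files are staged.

Answer: c.txt, d.txt

Derivation:
After op 1 (modify c.txt): modified={c.txt} staged={none}
After op 2 (modify d.txt): modified={c.txt, d.txt} staged={none}
After op 3 (modify a.txt): modified={a.txt, c.txt, d.txt} staged={none}
After op 4 (git add b.txt): modified={a.txt, c.txt, d.txt} staged={none}
After op 5 (git add c.txt): modified={a.txt, d.txt} staged={c.txt}
After op 6 (git add d.txt): modified={a.txt} staged={c.txt, d.txt}
After op 7 (git add c.txt): modified={a.txt} staged={c.txt, d.txt}
After op 8 (modify b.txt): modified={a.txt, b.txt} staged={c.txt, d.txt}
After op 9 (git add a.txt): modified={b.txt} staged={a.txt, c.txt, d.txt}
After op 10 (git add b.txt): modified={none} staged={a.txt, b.txt, c.txt, d.txt}
After op 11 (modify e.txt): modified={e.txt} staged={a.txt, b.txt, c.txt, d.txt}
After op 12 (git reset c.txt): modified={c.txt, e.txt} staged={a.txt, b.txt, d.txt}
After op 13 (modify b.txt): modified={b.txt, c.txt, e.txt} staged={a.txt, b.txt, d.txt}
After op 14 (modify d.txt): modified={b.txt, c.txt, d.txt, e.txt} staged={a.txt, b.txt, d.txt}
After op 15 (git add b.txt): modified={c.txt, d.txt, e.txt} staged={a.txt, b.txt, d.txt}
After op 16 (git add e.txt): modified={c.txt, d.txt} staged={a.txt, b.txt, d.txt, e.txt}
After op 17 (git commit): modified={c.txt, d.txt} staged={none}
After op 18 (git add d.txt): modified={c.txt} staged={d.txt}
After op 19 (modify b.txt): modified={b.txt, c.txt} staged={d.txt}
After op 20 (modify a.txt): modified={a.txt, b.txt, c.txt} staged={d.txt}
After op 21 (modify d.txt): modified={a.txt, b.txt, c.txt, d.txt} staged={d.txt}
After op 22 (modify e.txt): modified={a.txt, b.txt, c.txt, d.txt, e.txt} staged={d.txt}
After op 23 (git add c.txt): modified={a.txt, b.txt, d.txt, e.txt} staged={c.txt, d.txt}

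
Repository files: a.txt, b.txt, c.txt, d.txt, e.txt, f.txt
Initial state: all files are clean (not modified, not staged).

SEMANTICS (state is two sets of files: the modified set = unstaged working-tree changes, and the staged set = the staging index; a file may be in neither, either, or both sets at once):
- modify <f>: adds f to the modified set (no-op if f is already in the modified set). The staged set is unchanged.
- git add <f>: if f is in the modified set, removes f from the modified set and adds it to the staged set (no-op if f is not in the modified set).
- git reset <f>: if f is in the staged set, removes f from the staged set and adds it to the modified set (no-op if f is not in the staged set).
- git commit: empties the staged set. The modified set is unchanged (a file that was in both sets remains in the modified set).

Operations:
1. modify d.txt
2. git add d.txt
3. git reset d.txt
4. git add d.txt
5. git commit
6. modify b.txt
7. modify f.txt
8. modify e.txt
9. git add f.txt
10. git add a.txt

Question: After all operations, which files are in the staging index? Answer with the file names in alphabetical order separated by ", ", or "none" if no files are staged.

After op 1 (modify d.txt): modified={d.txt} staged={none}
After op 2 (git add d.txt): modified={none} staged={d.txt}
After op 3 (git reset d.txt): modified={d.txt} staged={none}
After op 4 (git add d.txt): modified={none} staged={d.txt}
After op 5 (git commit): modified={none} staged={none}
After op 6 (modify b.txt): modified={b.txt} staged={none}
After op 7 (modify f.txt): modified={b.txt, f.txt} staged={none}
After op 8 (modify e.txt): modified={b.txt, e.txt, f.txt} staged={none}
After op 9 (git add f.txt): modified={b.txt, e.txt} staged={f.txt}
After op 10 (git add a.txt): modified={b.txt, e.txt} staged={f.txt}

Answer: f.txt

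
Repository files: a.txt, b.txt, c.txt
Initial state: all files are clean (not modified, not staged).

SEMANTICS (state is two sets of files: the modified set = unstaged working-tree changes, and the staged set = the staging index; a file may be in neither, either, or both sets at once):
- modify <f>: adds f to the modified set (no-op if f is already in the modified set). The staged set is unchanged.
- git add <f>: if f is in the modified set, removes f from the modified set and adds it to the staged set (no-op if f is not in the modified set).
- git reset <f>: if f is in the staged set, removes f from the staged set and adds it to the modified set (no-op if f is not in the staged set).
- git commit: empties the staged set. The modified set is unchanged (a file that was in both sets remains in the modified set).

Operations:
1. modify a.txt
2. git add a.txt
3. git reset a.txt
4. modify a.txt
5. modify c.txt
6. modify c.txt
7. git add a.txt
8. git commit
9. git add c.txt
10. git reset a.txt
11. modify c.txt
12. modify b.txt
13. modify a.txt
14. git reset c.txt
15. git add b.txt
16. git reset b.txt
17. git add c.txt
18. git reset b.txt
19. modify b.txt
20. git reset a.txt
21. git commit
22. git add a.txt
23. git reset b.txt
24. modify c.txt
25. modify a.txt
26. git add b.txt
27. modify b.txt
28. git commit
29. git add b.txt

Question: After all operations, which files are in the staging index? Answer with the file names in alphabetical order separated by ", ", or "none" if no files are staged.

After op 1 (modify a.txt): modified={a.txt} staged={none}
After op 2 (git add a.txt): modified={none} staged={a.txt}
After op 3 (git reset a.txt): modified={a.txt} staged={none}
After op 4 (modify a.txt): modified={a.txt} staged={none}
After op 5 (modify c.txt): modified={a.txt, c.txt} staged={none}
After op 6 (modify c.txt): modified={a.txt, c.txt} staged={none}
After op 7 (git add a.txt): modified={c.txt} staged={a.txt}
After op 8 (git commit): modified={c.txt} staged={none}
After op 9 (git add c.txt): modified={none} staged={c.txt}
After op 10 (git reset a.txt): modified={none} staged={c.txt}
After op 11 (modify c.txt): modified={c.txt} staged={c.txt}
After op 12 (modify b.txt): modified={b.txt, c.txt} staged={c.txt}
After op 13 (modify a.txt): modified={a.txt, b.txt, c.txt} staged={c.txt}
After op 14 (git reset c.txt): modified={a.txt, b.txt, c.txt} staged={none}
After op 15 (git add b.txt): modified={a.txt, c.txt} staged={b.txt}
After op 16 (git reset b.txt): modified={a.txt, b.txt, c.txt} staged={none}
After op 17 (git add c.txt): modified={a.txt, b.txt} staged={c.txt}
After op 18 (git reset b.txt): modified={a.txt, b.txt} staged={c.txt}
After op 19 (modify b.txt): modified={a.txt, b.txt} staged={c.txt}
After op 20 (git reset a.txt): modified={a.txt, b.txt} staged={c.txt}
After op 21 (git commit): modified={a.txt, b.txt} staged={none}
After op 22 (git add a.txt): modified={b.txt} staged={a.txt}
After op 23 (git reset b.txt): modified={b.txt} staged={a.txt}
After op 24 (modify c.txt): modified={b.txt, c.txt} staged={a.txt}
After op 25 (modify a.txt): modified={a.txt, b.txt, c.txt} staged={a.txt}
After op 26 (git add b.txt): modified={a.txt, c.txt} staged={a.txt, b.txt}
After op 27 (modify b.txt): modified={a.txt, b.txt, c.txt} staged={a.txt, b.txt}
After op 28 (git commit): modified={a.txt, b.txt, c.txt} staged={none}
After op 29 (git add b.txt): modified={a.txt, c.txt} staged={b.txt}

Answer: b.txt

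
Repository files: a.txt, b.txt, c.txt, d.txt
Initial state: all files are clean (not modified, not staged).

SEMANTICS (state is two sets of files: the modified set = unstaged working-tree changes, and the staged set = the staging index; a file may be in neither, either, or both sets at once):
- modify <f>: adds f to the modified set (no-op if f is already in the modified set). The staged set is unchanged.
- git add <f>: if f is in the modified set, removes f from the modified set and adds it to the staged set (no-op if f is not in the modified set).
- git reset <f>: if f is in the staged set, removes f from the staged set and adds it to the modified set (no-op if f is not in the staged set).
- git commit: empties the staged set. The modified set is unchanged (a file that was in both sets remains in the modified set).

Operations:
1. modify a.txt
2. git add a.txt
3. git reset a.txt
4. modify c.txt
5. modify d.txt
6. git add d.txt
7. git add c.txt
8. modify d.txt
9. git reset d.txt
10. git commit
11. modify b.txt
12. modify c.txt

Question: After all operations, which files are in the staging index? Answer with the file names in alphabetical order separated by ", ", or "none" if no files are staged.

After op 1 (modify a.txt): modified={a.txt} staged={none}
After op 2 (git add a.txt): modified={none} staged={a.txt}
After op 3 (git reset a.txt): modified={a.txt} staged={none}
After op 4 (modify c.txt): modified={a.txt, c.txt} staged={none}
After op 5 (modify d.txt): modified={a.txt, c.txt, d.txt} staged={none}
After op 6 (git add d.txt): modified={a.txt, c.txt} staged={d.txt}
After op 7 (git add c.txt): modified={a.txt} staged={c.txt, d.txt}
After op 8 (modify d.txt): modified={a.txt, d.txt} staged={c.txt, d.txt}
After op 9 (git reset d.txt): modified={a.txt, d.txt} staged={c.txt}
After op 10 (git commit): modified={a.txt, d.txt} staged={none}
After op 11 (modify b.txt): modified={a.txt, b.txt, d.txt} staged={none}
After op 12 (modify c.txt): modified={a.txt, b.txt, c.txt, d.txt} staged={none}

Answer: none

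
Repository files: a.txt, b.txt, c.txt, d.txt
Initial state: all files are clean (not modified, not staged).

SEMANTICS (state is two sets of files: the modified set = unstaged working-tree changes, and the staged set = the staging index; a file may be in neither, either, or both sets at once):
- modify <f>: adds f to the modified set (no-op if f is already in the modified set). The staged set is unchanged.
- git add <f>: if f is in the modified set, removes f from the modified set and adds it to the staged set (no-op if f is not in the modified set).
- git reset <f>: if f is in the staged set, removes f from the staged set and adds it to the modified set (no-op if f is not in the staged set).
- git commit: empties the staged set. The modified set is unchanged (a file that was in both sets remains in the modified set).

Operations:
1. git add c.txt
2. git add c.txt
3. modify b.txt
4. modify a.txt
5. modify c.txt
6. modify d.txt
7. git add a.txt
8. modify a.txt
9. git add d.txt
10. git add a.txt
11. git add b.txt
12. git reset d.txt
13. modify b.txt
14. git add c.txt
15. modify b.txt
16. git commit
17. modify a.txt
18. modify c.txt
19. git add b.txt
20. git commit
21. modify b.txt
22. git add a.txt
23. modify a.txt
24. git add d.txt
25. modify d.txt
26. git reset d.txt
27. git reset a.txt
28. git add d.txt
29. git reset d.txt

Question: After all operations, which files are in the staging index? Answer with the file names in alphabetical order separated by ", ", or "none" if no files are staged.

After op 1 (git add c.txt): modified={none} staged={none}
After op 2 (git add c.txt): modified={none} staged={none}
After op 3 (modify b.txt): modified={b.txt} staged={none}
After op 4 (modify a.txt): modified={a.txt, b.txt} staged={none}
After op 5 (modify c.txt): modified={a.txt, b.txt, c.txt} staged={none}
After op 6 (modify d.txt): modified={a.txt, b.txt, c.txt, d.txt} staged={none}
After op 7 (git add a.txt): modified={b.txt, c.txt, d.txt} staged={a.txt}
After op 8 (modify a.txt): modified={a.txt, b.txt, c.txt, d.txt} staged={a.txt}
After op 9 (git add d.txt): modified={a.txt, b.txt, c.txt} staged={a.txt, d.txt}
After op 10 (git add a.txt): modified={b.txt, c.txt} staged={a.txt, d.txt}
After op 11 (git add b.txt): modified={c.txt} staged={a.txt, b.txt, d.txt}
After op 12 (git reset d.txt): modified={c.txt, d.txt} staged={a.txt, b.txt}
After op 13 (modify b.txt): modified={b.txt, c.txt, d.txt} staged={a.txt, b.txt}
After op 14 (git add c.txt): modified={b.txt, d.txt} staged={a.txt, b.txt, c.txt}
After op 15 (modify b.txt): modified={b.txt, d.txt} staged={a.txt, b.txt, c.txt}
After op 16 (git commit): modified={b.txt, d.txt} staged={none}
After op 17 (modify a.txt): modified={a.txt, b.txt, d.txt} staged={none}
After op 18 (modify c.txt): modified={a.txt, b.txt, c.txt, d.txt} staged={none}
After op 19 (git add b.txt): modified={a.txt, c.txt, d.txt} staged={b.txt}
After op 20 (git commit): modified={a.txt, c.txt, d.txt} staged={none}
After op 21 (modify b.txt): modified={a.txt, b.txt, c.txt, d.txt} staged={none}
After op 22 (git add a.txt): modified={b.txt, c.txt, d.txt} staged={a.txt}
After op 23 (modify a.txt): modified={a.txt, b.txt, c.txt, d.txt} staged={a.txt}
After op 24 (git add d.txt): modified={a.txt, b.txt, c.txt} staged={a.txt, d.txt}
After op 25 (modify d.txt): modified={a.txt, b.txt, c.txt, d.txt} staged={a.txt, d.txt}
After op 26 (git reset d.txt): modified={a.txt, b.txt, c.txt, d.txt} staged={a.txt}
After op 27 (git reset a.txt): modified={a.txt, b.txt, c.txt, d.txt} staged={none}
After op 28 (git add d.txt): modified={a.txt, b.txt, c.txt} staged={d.txt}
After op 29 (git reset d.txt): modified={a.txt, b.txt, c.txt, d.txt} staged={none}

Answer: none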